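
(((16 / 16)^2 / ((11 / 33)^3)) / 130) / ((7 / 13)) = 27 / 70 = 0.39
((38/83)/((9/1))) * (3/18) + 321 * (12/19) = 8632693/42579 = 202.75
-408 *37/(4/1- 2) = -7548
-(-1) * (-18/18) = -1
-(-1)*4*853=3412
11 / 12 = 0.92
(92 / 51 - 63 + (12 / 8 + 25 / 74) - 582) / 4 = -160.34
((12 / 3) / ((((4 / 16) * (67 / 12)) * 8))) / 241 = 24 / 16147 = 0.00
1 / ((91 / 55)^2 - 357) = -3025 / 1071644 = -0.00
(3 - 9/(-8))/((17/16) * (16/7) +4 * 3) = 231/808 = 0.29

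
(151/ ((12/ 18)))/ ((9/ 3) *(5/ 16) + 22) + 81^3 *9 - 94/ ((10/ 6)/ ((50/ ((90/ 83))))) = 5263196407/ 1101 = 4780378.21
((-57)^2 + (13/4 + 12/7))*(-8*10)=-1822220/7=-260317.14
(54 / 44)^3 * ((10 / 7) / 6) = 32805 / 74536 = 0.44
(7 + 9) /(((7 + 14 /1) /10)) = 160 /21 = 7.62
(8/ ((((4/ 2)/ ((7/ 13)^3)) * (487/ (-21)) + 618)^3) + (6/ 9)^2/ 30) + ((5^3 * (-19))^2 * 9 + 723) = 10581426859273762088012601949/ 208433879391635622720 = 50766348.01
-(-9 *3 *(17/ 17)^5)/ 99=3/ 11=0.27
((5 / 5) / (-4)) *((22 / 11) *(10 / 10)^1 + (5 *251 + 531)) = -447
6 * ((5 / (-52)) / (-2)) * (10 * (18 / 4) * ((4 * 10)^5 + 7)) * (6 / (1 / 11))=2280960155925 / 26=87729236766.35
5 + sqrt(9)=8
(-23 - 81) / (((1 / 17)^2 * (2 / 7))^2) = -106405754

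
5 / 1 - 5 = 0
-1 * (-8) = 8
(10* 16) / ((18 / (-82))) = -6560 / 9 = -728.89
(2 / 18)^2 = 1 / 81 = 0.01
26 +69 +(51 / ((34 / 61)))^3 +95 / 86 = 766156.98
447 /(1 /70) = 31290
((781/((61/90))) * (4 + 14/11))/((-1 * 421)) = -370620/25681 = -14.43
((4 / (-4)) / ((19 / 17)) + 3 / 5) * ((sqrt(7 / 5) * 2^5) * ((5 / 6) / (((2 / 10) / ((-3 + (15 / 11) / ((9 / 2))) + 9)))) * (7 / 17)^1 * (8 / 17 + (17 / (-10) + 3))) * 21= -687185408 * sqrt(35) / 906015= -4487.17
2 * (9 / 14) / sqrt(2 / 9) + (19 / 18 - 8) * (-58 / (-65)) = -725 / 117 + 27 * sqrt(2) / 14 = -3.47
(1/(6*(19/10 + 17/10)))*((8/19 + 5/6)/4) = 715/49248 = 0.01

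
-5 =-5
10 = 10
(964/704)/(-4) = -241/704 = -0.34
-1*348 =-348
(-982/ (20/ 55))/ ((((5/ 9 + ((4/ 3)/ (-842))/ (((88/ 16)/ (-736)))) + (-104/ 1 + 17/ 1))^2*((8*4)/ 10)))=-0.11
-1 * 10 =-10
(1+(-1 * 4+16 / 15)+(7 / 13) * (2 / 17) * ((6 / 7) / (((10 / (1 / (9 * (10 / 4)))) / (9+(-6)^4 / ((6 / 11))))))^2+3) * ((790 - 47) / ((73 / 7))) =542764472 / 1209975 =448.57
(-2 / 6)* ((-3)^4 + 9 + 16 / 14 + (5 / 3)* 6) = -236 / 7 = -33.71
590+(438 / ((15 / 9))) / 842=1242607 / 2105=590.31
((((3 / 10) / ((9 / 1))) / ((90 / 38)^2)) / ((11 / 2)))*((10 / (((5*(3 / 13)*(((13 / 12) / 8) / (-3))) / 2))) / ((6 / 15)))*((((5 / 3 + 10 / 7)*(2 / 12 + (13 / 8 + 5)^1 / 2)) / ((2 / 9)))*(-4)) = 6269848 / 31185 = 201.05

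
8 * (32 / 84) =64 / 21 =3.05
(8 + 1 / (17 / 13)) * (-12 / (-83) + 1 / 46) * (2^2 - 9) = -473075 / 64906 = -7.29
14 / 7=2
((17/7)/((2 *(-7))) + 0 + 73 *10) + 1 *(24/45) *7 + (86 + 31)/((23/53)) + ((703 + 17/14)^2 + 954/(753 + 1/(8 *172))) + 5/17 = 591870329944701239/1191071730660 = 496922.49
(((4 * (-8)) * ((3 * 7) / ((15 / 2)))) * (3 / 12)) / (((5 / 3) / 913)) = -306768 / 25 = -12270.72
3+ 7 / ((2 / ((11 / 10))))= 137 / 20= 6.85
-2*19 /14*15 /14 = -2.91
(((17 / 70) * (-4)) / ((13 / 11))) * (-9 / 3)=1122 / 455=2.47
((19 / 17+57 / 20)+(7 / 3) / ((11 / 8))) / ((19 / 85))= 63557 / 2508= 25.34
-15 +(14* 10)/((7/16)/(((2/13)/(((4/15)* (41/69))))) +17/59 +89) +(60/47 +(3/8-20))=-523983647291/16483527544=-31.79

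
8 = 8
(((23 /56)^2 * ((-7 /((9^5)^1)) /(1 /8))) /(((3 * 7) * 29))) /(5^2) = -529 /50345177400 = -0.00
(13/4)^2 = 169/16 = 10.56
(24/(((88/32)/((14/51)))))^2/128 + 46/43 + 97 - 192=-141172367/1503667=-93.89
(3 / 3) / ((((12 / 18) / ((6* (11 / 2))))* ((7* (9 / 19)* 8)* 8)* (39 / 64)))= 209 / 546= 0.38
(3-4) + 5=4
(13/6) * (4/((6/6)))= 26/3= 8.67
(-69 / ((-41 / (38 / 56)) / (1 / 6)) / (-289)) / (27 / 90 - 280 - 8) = 2185 / 954508044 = 0.00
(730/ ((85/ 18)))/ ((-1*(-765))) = 292/ 1445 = 0.20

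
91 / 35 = 2.60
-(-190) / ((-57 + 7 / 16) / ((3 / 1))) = -1824 / 181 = -10.08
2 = 2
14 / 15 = 0.93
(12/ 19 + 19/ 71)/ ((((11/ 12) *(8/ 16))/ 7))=203784/ 14839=13.73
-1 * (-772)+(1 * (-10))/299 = 230818/299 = 771.97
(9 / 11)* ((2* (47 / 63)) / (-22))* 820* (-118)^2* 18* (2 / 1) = -19318714560 / 847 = -22808399.72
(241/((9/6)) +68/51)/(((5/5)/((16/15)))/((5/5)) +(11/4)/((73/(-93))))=-63.14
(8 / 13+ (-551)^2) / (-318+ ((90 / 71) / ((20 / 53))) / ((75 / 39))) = -4670404850 / 4865029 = -960.00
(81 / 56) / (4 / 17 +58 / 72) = 12393 / 8918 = 1.39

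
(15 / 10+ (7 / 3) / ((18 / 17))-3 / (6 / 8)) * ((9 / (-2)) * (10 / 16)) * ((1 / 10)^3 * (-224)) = -0.19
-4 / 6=-0.67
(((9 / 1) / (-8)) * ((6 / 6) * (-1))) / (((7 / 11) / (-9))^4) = 864536409 / 19208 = 45009.18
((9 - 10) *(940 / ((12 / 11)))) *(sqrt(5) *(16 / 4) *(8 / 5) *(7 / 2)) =-57904 *sqrt(5) / 3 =-43159.09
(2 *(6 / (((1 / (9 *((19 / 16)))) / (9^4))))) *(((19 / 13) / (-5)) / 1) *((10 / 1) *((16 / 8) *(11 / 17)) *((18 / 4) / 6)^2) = -6331056633 / 3536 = -1790457.19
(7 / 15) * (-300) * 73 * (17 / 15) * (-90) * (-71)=-74013240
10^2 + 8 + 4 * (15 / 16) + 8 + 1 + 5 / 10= 485 / 4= 121.25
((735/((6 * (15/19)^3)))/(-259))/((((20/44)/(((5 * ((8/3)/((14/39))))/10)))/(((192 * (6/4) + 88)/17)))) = -368794712/2122875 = -173.72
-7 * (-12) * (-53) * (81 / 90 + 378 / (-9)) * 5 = 914886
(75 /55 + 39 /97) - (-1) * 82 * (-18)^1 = -1474.23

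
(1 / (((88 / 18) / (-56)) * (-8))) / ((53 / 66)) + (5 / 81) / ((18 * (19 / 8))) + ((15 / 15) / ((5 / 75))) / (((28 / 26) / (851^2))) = 51834726523399 / 5138721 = 10087087.14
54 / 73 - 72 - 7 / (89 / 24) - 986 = -1059.15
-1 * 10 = -10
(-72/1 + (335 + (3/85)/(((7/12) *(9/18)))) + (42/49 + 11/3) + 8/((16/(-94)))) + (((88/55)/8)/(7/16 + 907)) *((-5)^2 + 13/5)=28592401601/129582075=220.65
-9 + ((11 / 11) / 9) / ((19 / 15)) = -508 / 57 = -8.91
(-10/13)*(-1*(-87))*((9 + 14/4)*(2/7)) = -21750/91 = -239.01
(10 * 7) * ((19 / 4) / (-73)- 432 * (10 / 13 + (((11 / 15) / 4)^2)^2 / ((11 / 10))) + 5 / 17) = -112656230911 / 4839900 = -23276.56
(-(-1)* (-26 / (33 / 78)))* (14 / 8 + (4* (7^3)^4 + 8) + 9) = -37426840604179 / 11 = -3402440054925.36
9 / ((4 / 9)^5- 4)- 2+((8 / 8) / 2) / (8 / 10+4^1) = -11727455 / 2822064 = -4.16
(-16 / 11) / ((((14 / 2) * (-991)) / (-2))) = -0.00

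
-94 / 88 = -47 / 44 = -1.07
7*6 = 42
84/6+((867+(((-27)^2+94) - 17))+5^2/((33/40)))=56671/33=1717.30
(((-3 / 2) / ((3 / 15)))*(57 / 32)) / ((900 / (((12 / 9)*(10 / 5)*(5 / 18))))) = -19 / 1728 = -0.01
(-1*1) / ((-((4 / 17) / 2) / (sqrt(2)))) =17*sqrt(2) / 2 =12.02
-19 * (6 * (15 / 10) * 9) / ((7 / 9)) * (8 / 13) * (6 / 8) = -83106 / 91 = -913.25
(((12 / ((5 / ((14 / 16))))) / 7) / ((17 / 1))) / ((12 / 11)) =11 / 680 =0.02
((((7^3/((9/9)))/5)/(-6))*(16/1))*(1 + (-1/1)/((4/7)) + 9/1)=-7546/5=-1509.20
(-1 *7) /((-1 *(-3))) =-7 /3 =-2.33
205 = 205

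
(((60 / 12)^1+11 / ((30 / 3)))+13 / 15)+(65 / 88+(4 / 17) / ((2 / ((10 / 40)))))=173567 / 22440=7.73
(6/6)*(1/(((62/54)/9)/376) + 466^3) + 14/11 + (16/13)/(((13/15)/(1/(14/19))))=40823434213174/403403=101197646.55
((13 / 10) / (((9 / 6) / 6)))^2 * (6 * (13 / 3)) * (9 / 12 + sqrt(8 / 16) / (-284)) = 13182 / 25 - 2197 * sqrt(2) / 1775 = 525.53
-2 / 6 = -1 / 3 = -0.33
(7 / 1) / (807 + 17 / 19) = 133 / 15350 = 0.01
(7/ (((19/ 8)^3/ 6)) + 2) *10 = 352220/ 6859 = 51.35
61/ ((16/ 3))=183/ 16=11.44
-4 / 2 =-2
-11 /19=-0.58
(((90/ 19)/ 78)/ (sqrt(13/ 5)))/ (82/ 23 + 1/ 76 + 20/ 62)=0.01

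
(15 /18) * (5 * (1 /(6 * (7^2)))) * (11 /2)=275 /3528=0.08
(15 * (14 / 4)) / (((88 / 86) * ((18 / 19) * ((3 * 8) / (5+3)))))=28595 / 1584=18.05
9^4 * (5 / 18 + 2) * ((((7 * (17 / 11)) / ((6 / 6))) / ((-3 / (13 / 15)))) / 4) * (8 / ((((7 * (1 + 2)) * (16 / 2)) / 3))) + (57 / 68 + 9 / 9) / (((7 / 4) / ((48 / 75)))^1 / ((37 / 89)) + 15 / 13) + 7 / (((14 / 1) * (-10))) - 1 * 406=-738378177349 / 356040520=-2073.86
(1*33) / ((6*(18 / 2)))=11 / 18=0.61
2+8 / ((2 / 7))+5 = 35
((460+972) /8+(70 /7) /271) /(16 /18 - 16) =-436671 /36856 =-11.85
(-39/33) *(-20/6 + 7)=-13/3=-4.33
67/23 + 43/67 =5478/1541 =3.55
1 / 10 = 0.10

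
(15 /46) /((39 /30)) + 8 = 2467 /299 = 8.25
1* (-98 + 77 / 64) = -6195 / 64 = -96.80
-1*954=-954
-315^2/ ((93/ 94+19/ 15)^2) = -197269222500/ 10118761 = -19495.39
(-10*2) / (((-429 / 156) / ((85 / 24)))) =850 / 33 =25.76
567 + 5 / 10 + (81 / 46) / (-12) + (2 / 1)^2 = 105129 / 184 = 571.35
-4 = -4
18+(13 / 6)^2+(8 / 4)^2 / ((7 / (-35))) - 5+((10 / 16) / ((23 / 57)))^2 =28513 / 304704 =0.09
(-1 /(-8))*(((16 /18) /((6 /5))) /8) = 5 /432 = 0.01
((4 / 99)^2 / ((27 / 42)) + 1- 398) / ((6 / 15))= -175093745 / 176418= -992.49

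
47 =47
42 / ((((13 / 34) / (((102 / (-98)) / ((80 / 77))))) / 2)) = -28611 / 130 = -220.08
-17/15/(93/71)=-1207/1395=-0.87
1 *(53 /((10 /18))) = 477 /5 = 95.40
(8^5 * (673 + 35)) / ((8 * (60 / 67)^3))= 4542724352 / 1125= 4037977.20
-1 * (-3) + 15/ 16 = 3.94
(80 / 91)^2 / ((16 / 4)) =1600 / 8281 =0.19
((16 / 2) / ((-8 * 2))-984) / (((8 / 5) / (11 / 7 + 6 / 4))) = -423335 / 224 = -1889.89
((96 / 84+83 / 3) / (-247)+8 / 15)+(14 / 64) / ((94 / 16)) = 2213261 / 4875780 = 0.45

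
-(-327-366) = 693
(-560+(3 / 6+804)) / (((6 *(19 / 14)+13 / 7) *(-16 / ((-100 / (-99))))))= -815 / 528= -1.54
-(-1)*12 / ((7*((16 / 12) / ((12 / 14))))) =54 / 49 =1.10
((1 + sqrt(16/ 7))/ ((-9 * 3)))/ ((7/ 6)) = -8 * sqrt(7)/ 441- 2/ 63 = -0.08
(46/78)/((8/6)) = 23/52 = 0.44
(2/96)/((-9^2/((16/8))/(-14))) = 7/972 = 0.01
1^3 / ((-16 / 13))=-13 / 16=-0.81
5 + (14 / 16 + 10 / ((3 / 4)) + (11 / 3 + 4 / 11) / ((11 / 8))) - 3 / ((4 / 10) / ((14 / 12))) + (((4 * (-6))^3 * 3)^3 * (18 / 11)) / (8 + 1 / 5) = -564924124400968759 / 39688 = -14234129318710.16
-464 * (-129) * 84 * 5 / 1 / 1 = 25139520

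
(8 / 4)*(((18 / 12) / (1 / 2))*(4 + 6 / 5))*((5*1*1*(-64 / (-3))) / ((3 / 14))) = 46592 / 3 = 15530.67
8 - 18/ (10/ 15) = -19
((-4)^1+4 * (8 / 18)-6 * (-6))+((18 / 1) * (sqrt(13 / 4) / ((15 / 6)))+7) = 18 * sqrt(13) / 5+367 / 9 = 53.76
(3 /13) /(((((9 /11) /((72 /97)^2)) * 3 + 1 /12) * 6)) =0.01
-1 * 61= -61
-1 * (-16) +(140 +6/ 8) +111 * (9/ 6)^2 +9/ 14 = 2850/ 7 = 407.14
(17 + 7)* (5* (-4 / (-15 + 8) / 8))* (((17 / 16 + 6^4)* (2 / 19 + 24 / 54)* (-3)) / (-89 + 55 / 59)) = 287740345 / 1382136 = 208.19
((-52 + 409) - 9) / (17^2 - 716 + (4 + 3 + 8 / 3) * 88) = 1044 / 1271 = 0.82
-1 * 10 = -10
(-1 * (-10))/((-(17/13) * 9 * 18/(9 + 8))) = -0.80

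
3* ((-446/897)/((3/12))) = -1784/299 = -5.97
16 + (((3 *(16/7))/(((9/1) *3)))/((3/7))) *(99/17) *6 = 624/17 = 36.71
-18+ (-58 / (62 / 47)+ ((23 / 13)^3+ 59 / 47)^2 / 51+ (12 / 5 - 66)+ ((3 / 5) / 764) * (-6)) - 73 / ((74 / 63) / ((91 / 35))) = -56835958007020468412 / 198550753968790145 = -286.25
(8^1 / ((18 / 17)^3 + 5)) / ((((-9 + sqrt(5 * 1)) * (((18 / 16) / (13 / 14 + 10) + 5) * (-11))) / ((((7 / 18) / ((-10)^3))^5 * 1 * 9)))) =-1403737447 / 6428268435996000000000000000-1403737447 * sqrt(5) / 57854415923964000000000000000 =-0.00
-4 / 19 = -0.21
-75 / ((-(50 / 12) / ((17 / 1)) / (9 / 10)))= 1377 / 5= 275.40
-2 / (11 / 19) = -3.45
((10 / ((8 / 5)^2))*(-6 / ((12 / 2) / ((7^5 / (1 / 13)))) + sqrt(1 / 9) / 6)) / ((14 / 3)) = -491604625 / 2688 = -182888.63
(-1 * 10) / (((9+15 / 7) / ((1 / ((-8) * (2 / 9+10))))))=105 / 9568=0.01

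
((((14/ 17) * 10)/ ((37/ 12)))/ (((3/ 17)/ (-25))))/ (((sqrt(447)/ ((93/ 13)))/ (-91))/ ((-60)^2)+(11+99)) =-2819463292800000000/ 819658257263994487 - 10936800000 * sqrt(447)/ 819658257263994487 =-3.44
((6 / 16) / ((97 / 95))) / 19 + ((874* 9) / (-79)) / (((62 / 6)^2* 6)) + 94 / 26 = 2664693661 / 765870872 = 3.48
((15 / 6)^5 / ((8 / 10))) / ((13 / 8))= 15625 / 208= 75.12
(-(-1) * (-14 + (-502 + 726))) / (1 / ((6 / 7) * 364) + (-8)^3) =-65520 / 159743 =-0.41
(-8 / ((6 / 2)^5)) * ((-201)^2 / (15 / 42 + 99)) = -502768 / 37557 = -13.39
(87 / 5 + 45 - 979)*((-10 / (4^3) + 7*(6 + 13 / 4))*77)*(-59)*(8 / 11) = 3912374193 / 20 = 195618709.65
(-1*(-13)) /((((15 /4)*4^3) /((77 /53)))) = 1001 /12720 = 0.08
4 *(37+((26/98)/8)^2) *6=17057211/19208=888.03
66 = 66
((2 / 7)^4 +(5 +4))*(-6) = -129750 / 2401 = -54.04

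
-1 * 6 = -6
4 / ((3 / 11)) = 14.67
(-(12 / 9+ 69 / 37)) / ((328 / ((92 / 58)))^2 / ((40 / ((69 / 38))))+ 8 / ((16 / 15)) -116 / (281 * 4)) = -435929350 / 265580448261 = -0.00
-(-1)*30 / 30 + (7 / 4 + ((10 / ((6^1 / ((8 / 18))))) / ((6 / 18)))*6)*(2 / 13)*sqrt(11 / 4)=1 + 181*sqrt(11) / 156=4.85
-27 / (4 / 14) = -189 / 2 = -94.50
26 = 26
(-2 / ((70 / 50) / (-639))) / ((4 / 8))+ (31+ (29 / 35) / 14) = 909819 / 490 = 1856.77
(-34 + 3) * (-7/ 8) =217/ 8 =27.12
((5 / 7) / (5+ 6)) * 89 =445 / 77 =5.78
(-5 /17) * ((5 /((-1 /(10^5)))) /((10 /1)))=250000 /17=14705.88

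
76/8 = 19/2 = 9.50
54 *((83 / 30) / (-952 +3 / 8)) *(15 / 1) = -17928 / 7613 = -2.35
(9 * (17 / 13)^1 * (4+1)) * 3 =2295 / 13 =176.54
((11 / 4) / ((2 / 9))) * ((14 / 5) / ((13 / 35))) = 93.29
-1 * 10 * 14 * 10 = -1400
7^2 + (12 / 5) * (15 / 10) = 263 / 5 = 52.60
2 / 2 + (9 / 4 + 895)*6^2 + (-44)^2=34238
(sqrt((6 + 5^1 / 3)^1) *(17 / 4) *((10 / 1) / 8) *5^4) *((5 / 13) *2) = 265625 *sqrt(69) / 312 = 7071.95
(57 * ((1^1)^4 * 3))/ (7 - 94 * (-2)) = 57/ 65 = 0.88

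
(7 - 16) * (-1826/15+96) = 1158/5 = 231.60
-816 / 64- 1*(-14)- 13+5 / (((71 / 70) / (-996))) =-1397737 / 284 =-4921.61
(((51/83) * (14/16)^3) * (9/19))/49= 3213/807424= 0.00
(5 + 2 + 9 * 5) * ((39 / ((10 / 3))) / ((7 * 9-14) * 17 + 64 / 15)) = 9126 / 12559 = 0.73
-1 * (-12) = 12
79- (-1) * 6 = 85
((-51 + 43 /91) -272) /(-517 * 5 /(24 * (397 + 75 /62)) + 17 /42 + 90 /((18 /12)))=-414069800 /77202073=-5.36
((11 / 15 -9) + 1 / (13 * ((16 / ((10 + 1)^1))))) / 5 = -25627 / 15600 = -1.64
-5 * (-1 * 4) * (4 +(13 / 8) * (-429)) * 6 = -83175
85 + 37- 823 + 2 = -699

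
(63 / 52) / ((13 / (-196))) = -3087 / 169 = -18.27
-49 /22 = -2.23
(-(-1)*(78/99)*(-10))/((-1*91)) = 20/231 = 0.09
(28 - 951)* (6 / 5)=-5538 / 5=-1107.60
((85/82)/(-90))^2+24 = 52286113/2178576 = 24.00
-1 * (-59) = 59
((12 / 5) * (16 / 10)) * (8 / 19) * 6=4608 / 475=9.70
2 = 2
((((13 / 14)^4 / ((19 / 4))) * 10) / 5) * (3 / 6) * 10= 142805 / 91238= 1.57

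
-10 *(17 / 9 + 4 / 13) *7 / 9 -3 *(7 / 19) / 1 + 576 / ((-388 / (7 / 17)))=-620276083 / 32991543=-18.80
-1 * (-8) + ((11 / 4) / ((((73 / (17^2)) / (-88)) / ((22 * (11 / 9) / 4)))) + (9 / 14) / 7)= -414141401 / 64386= -6432.17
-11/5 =-2.20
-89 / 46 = -1.93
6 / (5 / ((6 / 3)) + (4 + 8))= 12 / 29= 0.41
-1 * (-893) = 893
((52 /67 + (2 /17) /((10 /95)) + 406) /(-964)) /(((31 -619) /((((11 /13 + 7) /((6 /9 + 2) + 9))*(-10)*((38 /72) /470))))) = -8827229 /1624308110880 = -0.00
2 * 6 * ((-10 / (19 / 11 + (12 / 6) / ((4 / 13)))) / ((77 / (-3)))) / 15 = 48 / 1267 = 0.04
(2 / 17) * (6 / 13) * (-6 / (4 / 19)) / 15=-114 / 1105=-0.10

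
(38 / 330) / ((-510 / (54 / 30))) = -19 / 46750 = -0.00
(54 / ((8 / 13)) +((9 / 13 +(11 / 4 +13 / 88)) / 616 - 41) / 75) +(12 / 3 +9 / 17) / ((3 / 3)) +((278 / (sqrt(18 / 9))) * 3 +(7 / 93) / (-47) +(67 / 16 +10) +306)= 539247330530567 / 1309111003200 +417 * sqrt(2)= 1001.65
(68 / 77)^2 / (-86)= -2312 / 254947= -0.01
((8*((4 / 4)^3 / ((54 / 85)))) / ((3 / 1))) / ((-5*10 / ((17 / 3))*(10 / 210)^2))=-28322 / 135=-209.79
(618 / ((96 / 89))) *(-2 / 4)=-9167 / 32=-286.47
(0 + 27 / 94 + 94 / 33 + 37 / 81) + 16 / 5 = 2844499 / 418770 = 6.79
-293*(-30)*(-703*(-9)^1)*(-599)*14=-466381771380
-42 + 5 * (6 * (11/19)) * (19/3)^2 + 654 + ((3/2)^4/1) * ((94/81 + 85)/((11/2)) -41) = 623257/528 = 1180.41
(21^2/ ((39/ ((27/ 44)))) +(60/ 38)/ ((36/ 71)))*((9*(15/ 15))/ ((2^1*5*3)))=327763/ 108680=3.02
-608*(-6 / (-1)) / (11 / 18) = -65664 / 11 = -5969.45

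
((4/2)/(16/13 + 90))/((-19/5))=-65/11267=-0.01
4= 4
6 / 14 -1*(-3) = 24 / 7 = 3.43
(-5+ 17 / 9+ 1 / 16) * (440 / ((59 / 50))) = -603625 / 531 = -1136.77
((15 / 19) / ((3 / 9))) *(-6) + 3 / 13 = -3453 / 247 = -13.98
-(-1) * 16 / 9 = 16 / 9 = 1.78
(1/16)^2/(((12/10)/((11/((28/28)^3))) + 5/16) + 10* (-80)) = -55/11258064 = -0.00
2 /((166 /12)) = 12 /83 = 0.14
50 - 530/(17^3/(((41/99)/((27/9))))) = 72936320/1459161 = 49.99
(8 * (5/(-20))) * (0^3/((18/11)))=0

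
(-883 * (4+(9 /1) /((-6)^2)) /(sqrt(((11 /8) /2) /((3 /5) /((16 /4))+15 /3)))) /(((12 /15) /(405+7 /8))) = -5210977.66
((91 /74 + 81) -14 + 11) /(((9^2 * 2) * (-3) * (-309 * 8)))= 5863 /88903008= 0.00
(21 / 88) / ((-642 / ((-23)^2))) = -3703 / 18832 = -0.20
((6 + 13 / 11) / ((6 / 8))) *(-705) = -74260 / 11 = -6750.91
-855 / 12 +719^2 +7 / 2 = 2067573 / 4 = 516893.25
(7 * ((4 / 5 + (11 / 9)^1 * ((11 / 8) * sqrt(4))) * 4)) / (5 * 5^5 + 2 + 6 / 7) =36701 / 4922775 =0.01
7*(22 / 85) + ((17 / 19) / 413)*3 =1.82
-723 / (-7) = 723 / 7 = 103.29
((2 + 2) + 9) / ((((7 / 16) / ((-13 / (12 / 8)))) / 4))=-21632 / 21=-1030.10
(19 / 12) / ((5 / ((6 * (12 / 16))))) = 57 / 40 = 1.42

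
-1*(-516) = 516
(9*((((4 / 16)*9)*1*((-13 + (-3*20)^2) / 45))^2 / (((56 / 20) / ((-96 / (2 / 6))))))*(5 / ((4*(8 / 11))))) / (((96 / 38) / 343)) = -3557696394483 / 512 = -6948625770.47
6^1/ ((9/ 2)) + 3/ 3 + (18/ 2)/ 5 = 4.13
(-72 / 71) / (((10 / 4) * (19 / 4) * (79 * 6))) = -96 / 532855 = -0.00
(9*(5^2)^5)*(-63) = -5537109375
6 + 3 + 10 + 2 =21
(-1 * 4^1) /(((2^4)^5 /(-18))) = 0.00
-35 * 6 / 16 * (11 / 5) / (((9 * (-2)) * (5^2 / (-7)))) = -539 / 1200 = -0.45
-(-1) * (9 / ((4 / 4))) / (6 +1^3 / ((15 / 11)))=1.34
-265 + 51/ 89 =-23534/ 89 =-264.43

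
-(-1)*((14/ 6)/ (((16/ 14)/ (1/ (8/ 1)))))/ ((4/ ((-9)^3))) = -11907/ 256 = -46.51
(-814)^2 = 662596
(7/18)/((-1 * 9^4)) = -7/118098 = -0.00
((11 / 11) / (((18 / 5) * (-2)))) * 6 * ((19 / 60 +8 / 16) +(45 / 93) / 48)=-0.69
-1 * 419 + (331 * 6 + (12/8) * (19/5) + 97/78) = 306919/195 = 1573.94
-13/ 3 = -4.33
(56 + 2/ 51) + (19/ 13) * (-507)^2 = 19162895/ 51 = 375743.04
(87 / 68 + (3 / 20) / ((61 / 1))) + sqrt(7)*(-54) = 13293 / 10370 - 54*sqrt(7) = -141.59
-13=-13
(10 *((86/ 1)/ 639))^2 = 739600/ 408321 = 1.81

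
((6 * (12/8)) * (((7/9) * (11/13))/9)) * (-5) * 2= -770/117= -6.58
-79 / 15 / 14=-79 / 210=-0.38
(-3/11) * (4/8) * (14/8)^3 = -1029/1408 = -0.73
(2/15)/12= 0.01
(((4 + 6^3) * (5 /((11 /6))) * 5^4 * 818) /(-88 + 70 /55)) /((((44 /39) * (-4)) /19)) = 1578484375 /106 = 14891362.03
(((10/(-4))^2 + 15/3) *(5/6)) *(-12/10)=-45/4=-11.25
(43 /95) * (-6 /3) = -86 /95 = -0.91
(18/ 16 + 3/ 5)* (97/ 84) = 2231/ 1120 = 1.99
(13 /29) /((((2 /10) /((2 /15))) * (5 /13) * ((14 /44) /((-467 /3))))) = -3472612 /9135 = -380.14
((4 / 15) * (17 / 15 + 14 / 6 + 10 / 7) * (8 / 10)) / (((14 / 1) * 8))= 514 / 55125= 0.01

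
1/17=0.06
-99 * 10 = -990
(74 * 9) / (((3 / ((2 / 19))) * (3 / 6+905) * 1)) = 888 / 34409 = 0.03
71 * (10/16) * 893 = 317015/8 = 39626.88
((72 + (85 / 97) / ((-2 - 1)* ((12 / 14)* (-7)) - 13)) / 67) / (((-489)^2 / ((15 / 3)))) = 35005 / 1554047379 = 0.00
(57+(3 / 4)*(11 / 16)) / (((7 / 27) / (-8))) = -99387 / 56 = -1774.77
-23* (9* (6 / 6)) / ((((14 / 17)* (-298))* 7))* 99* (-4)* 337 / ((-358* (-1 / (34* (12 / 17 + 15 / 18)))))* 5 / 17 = -1807106895 / 2613758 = -691.38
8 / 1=8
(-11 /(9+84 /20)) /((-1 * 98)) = 5 /588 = 0.01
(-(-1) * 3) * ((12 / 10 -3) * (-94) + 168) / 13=5058 / 65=77.82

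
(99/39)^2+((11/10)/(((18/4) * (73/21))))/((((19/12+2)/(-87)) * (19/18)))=243231813/50396645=4.83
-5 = -5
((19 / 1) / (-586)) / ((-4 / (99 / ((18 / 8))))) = 209 / 586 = 0.36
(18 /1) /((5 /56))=1008 /5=201.60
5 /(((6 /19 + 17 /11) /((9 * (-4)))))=-37620 /389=-96.71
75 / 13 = 5.77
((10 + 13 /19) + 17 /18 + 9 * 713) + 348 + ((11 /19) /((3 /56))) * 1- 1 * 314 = 2213915 /342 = 6473.44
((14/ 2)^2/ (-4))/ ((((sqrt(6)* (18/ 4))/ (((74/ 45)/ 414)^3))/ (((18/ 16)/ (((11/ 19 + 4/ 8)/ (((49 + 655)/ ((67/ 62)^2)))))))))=-7976105847248* sqrt(6)/ 446275756176638625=-0.00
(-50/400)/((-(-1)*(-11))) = 1/88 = 0.01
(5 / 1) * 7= 35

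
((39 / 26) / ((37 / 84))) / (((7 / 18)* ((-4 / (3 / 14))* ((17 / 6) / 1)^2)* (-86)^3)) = 2187 / 23804713828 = 0.00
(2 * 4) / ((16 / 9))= 9 / 2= 4.50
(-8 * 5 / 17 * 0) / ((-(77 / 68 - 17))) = 0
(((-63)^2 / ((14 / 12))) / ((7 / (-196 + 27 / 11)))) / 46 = -517347 / 253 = -2044.85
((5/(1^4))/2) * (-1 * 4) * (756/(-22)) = 3780/11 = 343.64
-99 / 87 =-33 / 29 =-1.14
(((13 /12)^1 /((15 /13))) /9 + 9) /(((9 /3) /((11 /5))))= 6.68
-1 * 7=-7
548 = 548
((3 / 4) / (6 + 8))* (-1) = -3 / 56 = -0.05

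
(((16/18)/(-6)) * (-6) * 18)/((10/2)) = 16/5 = 3.20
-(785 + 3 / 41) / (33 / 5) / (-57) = 160940 / 77121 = 2.09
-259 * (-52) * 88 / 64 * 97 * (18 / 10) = 32333301 / 10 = 3233330.10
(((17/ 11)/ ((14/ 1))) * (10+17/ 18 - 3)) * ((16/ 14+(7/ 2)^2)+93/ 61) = 625651/ 47824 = 13.08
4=4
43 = 43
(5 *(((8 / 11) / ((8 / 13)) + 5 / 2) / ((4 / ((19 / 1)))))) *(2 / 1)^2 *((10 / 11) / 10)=7695 / 242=31.80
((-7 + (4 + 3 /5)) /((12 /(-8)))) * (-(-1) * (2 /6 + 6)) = 152 /15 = 10.13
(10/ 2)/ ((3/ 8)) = 40/ 3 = 13.33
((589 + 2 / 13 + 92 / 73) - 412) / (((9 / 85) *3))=14391775 / 25623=561.67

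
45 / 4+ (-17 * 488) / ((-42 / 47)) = 9294.87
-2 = -2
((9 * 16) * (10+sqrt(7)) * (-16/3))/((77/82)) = -10342.58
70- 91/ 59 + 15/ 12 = 16451/ 236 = 69.71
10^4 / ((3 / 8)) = 80000 / 3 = 26666.67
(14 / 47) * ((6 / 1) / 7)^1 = 12 / 47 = 0.26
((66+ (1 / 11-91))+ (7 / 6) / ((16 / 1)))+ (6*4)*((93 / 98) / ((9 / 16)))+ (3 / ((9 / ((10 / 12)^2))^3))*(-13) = 95547651763 / 6110862912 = 15.64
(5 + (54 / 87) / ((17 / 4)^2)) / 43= 42193 / 360383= 0.12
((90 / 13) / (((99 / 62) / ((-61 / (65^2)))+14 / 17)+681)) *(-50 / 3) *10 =-964410000 / 477444331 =-2.02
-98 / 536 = -49 / 268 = -0.18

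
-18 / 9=-2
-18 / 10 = -9 / 5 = -1.80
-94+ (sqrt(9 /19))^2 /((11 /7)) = -19583 /209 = -93.70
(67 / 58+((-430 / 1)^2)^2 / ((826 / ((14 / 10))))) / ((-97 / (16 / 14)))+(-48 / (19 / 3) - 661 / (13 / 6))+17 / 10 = -1960002073555549 / 2869569430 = -683030.02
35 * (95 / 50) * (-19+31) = 798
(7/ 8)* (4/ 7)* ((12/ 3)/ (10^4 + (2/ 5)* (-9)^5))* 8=-40/ 34049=-0.00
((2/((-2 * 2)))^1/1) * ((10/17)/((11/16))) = -80/187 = -0.43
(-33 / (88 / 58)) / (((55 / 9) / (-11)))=783 / 20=39.15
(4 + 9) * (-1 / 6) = -13 / 6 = -2.17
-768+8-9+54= -715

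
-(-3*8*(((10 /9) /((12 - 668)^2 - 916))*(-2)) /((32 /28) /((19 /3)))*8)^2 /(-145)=1132096 /5414490112545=0.00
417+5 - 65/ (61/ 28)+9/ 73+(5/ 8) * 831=32477055/ 35624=911.66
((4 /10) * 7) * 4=56 /5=11.20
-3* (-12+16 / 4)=24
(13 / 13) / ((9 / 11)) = 11 / 9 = 1.22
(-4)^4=256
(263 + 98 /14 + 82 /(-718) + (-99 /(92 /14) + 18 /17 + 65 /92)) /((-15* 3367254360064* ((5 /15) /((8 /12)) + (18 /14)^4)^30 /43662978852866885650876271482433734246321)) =-649644743057260123602776775418862067563548385568273369216572295667255195718324774076549889341483525537526792946974501590738371924253660966394756823 /5666331501871786643765631865682916593667712157921214539419691926179091688308689224367827617209426117606518505570598970889980618743040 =-114649971121996.63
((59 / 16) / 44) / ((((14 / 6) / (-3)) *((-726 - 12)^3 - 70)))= 531 / 1980796501376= 0.00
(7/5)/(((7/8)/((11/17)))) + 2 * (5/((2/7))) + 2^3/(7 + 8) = 1865/51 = 36.57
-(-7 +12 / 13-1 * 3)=118 / 13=9.08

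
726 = 726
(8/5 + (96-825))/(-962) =3637/4810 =0.76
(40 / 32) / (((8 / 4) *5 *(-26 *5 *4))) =-1 / 4160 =-0.00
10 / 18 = 5 / 9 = 0.56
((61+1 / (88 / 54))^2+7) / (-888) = -7363073 / 1719168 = -4.28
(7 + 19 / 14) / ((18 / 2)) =13 / 14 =0.93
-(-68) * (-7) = -476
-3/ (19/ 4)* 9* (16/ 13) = -1728/ 247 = -7.00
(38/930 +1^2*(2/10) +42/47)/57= 24794/1245735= 0.02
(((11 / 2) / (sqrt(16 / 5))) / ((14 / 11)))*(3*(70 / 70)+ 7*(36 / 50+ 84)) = 1803021*sqrt(5) / 2800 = 1439.88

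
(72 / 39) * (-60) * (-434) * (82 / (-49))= -7320960 / 91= -80450.11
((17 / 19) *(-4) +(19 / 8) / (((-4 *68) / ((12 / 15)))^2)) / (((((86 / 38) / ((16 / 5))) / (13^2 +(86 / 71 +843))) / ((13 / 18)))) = -9801774392761 / 2646951000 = -3703.04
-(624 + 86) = -710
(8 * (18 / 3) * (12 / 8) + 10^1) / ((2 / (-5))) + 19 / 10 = -203.10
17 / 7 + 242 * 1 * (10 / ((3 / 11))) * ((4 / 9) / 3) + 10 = 752407 / 567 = 1327.00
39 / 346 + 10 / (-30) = -229 / 1038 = -0.22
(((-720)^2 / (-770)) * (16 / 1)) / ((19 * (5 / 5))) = -829440 / 1463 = -566.94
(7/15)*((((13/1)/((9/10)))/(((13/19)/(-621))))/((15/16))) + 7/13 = -1272439/195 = -6525.33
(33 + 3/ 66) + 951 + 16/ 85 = 1840517/ 1870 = 984.23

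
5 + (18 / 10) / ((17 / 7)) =488 / 85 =5.74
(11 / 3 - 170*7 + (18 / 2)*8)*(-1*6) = 6686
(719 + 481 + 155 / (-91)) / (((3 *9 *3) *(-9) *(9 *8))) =-109045 / 4776408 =-0.02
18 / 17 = 1.06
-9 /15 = -3 /5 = -0.60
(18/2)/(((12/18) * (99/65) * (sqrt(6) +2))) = -195/22 +195 * sqrt(6)/44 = 1.99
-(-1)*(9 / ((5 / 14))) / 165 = 42 / 275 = 0.15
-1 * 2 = -2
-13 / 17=-0.76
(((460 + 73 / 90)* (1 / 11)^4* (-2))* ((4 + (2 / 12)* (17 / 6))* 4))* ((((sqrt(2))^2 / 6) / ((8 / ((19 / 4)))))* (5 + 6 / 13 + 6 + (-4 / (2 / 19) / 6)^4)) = -108231969445747 / 299705955120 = -361.13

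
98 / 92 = 49 / 46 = 1.07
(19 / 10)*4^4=2432 / 5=486.40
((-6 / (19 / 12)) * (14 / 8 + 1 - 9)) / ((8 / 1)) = 225 / 76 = 2.96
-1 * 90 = -90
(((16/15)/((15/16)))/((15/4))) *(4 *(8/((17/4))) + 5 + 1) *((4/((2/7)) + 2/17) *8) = 6029312/13005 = 463.61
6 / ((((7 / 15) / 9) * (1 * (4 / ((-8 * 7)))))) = -1620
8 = 8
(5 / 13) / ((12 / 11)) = 55 / 156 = 0.35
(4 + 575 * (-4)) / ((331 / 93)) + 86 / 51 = -10861462 / 16881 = -643.41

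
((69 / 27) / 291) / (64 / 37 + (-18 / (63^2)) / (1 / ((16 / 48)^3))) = 375291 / 73911478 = 0.01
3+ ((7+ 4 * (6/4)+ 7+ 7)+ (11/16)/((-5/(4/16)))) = 9589/320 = 29.97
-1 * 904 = -904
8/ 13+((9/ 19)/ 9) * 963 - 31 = 5014/ 247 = 20.30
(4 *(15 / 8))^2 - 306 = -249.75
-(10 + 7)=-17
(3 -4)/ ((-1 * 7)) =1/ 7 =0.14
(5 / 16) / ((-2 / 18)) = -45 / 16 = -2.81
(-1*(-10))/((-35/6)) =-1.71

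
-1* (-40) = 40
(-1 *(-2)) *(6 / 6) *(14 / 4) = 7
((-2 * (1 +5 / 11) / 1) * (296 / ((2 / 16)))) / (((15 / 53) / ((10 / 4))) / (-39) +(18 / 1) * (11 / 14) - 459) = 45683456 / 2950145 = 15.49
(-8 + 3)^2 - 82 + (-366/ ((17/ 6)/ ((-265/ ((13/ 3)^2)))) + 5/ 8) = 1766.62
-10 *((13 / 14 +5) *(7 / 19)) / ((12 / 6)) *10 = -2075 / 19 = -109.21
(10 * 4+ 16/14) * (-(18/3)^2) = -10368/7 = -1481.14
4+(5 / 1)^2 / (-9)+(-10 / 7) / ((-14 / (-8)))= 179 / 441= 0.41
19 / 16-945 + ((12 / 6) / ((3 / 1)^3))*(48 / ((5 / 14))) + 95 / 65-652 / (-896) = -122085739 / 131040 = -931.67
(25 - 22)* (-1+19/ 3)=16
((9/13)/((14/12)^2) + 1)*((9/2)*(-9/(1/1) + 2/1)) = -8649/182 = -47.52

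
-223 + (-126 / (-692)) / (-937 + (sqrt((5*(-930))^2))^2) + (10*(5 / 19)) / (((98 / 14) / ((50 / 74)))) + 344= 234941139417339 / 1937594746682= 121.25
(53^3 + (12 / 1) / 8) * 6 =893271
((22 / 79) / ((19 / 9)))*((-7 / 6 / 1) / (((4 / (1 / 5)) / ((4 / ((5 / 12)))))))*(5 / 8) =-0.05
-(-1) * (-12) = -12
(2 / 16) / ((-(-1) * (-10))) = -1 / 80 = -0.01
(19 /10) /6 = 19 /60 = 0.32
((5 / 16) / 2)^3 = 125 / 32768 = 0.00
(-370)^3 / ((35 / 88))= -891492800 / 7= -127356114.29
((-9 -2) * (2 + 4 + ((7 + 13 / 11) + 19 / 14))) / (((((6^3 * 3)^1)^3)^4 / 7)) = -2393 / 10963016458669217402386333556539392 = -0.00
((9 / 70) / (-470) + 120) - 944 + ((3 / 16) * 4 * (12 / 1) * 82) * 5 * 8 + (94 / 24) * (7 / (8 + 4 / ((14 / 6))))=192615013939 / 6711600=28698.82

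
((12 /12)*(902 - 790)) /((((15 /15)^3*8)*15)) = 14 /15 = 0.93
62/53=1.17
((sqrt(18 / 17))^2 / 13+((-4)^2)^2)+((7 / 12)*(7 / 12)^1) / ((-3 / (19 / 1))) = 24242857 / 95472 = 253.93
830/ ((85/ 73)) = 12118/ 17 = 712.82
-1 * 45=-45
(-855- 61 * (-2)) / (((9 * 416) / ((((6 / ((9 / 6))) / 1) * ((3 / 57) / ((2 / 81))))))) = -1.67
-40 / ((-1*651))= 40 / 651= 0.06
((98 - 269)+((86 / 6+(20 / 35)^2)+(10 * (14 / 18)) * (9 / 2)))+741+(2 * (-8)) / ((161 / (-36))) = 2107166 / 3381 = 623.24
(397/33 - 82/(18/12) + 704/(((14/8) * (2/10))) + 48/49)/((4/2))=1061707/1078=984.89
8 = 8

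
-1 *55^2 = -3025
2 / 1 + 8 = 10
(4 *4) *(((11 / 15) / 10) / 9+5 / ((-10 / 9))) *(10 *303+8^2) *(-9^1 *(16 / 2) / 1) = 1200769024 / 75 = 16010253.65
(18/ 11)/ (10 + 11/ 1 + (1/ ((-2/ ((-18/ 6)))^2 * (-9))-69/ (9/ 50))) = -216/ 47861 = -0.00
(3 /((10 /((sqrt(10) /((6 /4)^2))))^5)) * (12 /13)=512 * sqrt(10) /10661625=0.00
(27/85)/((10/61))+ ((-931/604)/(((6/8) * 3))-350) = -402855577/1155150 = -348.75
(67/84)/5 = 67/420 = 0.16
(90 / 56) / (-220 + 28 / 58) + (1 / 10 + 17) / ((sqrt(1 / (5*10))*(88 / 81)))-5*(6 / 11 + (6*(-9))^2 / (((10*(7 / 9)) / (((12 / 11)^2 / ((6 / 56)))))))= -149713756299 / 7189336 + 13851*sqrt(2) / 176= -20713.12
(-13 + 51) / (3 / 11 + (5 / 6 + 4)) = 7.44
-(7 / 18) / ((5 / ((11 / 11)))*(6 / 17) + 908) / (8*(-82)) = 119 / 182622528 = 0.00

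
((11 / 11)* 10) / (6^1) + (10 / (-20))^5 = 157 / 96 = 1.64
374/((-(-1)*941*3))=0.13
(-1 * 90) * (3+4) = -630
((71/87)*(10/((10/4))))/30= 142/1305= 0.11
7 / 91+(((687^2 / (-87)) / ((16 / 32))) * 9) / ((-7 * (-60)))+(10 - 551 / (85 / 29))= -184121501 / 448630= -410.41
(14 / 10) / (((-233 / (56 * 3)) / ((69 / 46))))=-1764 / 1165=-1.51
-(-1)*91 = 91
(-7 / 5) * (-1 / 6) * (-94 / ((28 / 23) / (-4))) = 1081 / 15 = 72.07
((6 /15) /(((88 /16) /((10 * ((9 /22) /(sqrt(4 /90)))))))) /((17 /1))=54 * sqrt(10) /2057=0.08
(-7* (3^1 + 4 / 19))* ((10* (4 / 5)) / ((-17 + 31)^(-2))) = -669536 / 19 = -35238.74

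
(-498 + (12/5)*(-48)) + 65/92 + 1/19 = -612.44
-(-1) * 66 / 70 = 33 / 35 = 0.94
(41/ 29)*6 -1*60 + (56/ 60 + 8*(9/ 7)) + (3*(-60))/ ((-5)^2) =-144632/ 3045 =-47.50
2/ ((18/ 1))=1/ 9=0.11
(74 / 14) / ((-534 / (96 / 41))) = -592 / 25543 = -0.02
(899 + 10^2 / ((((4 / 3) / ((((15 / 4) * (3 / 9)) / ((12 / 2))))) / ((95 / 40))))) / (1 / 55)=3295105 / 64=51486.02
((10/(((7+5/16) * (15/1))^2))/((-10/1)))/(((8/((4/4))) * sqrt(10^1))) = -16 * sqrt(10)/15400125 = -0.00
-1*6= -6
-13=-13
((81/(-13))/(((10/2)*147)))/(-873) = 3/308945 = 0.00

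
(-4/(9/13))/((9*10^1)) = -26/405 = -0.06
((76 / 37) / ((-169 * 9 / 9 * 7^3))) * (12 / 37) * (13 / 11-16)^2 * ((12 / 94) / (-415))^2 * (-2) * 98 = 3489253632 / 74553059790384175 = 0.00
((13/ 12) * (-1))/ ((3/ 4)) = -13/ 9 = -1.44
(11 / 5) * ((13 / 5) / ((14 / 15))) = 429 / 70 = 6.13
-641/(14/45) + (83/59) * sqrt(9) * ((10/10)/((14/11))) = -849558/413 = -2057.04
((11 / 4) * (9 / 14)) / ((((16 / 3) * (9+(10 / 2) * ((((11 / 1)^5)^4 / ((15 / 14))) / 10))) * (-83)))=-4455 / 350217501362012359359859456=-0.00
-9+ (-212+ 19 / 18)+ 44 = -3167 / 18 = -175.94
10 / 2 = 5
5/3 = 1.67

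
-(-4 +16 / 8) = 2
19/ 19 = 1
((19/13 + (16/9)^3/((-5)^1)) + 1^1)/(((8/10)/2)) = 31696/9477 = 3.34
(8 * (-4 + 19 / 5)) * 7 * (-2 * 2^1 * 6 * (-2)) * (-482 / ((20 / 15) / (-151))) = -146728512 / 5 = -29345702.40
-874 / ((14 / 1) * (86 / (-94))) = 20539 / 301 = 68.24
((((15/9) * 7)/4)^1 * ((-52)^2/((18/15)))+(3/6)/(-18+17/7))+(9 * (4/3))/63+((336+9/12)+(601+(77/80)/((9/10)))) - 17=45744597/6104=7494.20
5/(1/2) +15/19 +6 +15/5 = 376/19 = 19.79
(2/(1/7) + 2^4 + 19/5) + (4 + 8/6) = 587/15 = 39.13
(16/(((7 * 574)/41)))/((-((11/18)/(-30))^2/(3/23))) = -51.32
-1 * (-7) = 7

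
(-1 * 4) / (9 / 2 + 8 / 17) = -136 / 169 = -0.80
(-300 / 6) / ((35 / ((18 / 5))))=-36 / 7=-5.14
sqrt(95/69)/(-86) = -0.01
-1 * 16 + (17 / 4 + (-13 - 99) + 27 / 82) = -20241 / 164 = -123.42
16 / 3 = 5.33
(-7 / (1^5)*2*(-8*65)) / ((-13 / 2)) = -1120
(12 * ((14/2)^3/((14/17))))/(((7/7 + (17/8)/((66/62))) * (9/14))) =293216/113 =2594.83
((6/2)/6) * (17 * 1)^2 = 144.50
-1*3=-3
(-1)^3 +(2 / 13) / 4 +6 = 131 / 26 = 5.04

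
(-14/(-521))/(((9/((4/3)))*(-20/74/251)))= -3.70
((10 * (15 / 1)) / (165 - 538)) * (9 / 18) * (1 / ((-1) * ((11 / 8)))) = 600 / 4103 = 0.15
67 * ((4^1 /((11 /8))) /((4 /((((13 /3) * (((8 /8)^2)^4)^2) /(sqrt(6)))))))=3484 * sqrt(6) /99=86.20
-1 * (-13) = 13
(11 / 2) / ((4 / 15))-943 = -7379 / 8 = -922.38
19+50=69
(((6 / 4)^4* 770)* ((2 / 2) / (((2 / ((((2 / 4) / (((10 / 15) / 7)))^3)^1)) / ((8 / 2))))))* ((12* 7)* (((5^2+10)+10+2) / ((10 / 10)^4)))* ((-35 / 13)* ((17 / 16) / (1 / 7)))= -1187232539013675 / 13312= -89185136644.66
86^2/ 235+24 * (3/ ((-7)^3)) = 2519908/ 80605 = 31.26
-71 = -71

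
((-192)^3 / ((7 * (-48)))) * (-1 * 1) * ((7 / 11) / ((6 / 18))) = -442368 / 11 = -40215.27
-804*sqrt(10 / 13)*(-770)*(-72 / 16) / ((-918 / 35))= 1805650*sqrt(130) / 221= 93156.46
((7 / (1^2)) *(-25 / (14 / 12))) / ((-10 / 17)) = 255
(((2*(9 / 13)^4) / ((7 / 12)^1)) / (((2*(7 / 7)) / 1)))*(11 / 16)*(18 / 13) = 1948617 / 5198102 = 0.37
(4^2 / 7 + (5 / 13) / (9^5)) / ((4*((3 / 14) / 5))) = 61411135 / 4605822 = 13.33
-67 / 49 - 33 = -1684 / 49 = -34.37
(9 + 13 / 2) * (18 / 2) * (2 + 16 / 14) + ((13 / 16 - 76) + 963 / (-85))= 3350199 / 9520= 351.91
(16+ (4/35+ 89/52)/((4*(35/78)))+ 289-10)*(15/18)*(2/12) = 41.11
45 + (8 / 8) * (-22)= 23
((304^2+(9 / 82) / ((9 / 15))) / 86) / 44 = 7578127 / 310288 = 24.42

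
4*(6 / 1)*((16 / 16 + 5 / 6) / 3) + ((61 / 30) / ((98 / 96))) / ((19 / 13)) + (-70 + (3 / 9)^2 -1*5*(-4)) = -1418539 / 41895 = -33.86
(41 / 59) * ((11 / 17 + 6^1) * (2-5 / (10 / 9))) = -23165 / 2006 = -11.55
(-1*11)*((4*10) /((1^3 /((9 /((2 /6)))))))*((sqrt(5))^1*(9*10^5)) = -10692000000*sqrt(5) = -23908038815.43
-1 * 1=-1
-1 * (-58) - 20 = 38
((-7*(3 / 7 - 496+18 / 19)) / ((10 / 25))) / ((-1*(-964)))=328925 / 36632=8.98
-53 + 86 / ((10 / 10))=33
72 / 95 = 0.76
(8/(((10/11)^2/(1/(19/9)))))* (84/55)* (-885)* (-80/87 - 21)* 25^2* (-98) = -4584724729200/551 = -8320734535.75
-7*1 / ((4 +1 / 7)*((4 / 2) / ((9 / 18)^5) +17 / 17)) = -49 / 1885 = -0.03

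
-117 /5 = -23.40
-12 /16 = -3 /4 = -0.75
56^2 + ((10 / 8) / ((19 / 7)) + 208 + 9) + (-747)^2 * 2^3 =339524335 / 76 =4467425.46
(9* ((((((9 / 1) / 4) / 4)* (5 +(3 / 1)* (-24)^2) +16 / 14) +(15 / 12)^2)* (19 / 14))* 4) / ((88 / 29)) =271460619 / 17248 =15738.67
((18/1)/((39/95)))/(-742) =-285/4823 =-0.06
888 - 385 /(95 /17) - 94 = 13777 /19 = 725.11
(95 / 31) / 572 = 95 / 17732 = 0.01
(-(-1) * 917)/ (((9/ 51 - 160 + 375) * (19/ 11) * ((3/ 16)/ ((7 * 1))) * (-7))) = -1371832/ 104253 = -13.16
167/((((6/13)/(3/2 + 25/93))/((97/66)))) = 940.63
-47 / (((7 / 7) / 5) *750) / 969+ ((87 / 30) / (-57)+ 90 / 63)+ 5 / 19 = 834578 / 508725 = 1.64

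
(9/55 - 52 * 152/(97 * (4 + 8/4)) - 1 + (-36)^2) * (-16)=-328187744/16005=-20505.33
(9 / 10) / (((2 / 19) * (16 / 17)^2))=49419 / 5120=9.65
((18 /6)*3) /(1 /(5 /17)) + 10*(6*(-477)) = -486495 /17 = -28617.35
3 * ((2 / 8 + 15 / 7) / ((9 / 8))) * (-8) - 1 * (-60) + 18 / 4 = 565 / 42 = 13.45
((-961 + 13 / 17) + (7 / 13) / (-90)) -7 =-19238429 / 19890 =-967.24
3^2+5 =14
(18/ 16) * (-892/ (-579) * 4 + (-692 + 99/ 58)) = -769.65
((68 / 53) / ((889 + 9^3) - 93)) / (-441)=-68 / 35643825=-0.00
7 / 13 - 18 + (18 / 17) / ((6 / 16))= -3235 / 221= -14.64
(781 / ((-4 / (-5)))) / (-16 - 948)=-3905 / 3856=-1.01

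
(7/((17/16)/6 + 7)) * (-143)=-7392/53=-139.47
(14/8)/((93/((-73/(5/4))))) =-511/465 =-1.10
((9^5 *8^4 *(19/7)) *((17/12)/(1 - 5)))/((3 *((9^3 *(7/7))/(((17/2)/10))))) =-3162816/35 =-90366.17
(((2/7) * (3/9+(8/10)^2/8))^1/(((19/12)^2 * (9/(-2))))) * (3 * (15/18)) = -992/37905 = -0.03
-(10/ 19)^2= -100/ 361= -0.28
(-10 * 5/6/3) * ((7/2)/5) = -35/18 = -1.94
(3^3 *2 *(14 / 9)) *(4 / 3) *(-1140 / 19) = -6720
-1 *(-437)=437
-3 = -3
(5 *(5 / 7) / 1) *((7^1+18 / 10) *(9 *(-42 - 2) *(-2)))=174240 / 7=24891.43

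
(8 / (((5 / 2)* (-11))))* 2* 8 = -256 / 55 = -4.65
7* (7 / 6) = 49 / 6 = 8.17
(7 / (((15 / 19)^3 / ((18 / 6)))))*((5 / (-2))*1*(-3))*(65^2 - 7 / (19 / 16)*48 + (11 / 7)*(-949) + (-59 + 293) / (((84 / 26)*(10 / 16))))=308081732 / 375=821551.29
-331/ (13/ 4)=-1324/ 13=-101.85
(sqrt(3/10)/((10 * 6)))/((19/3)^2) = 3 * sqrt(30)/72200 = 0.00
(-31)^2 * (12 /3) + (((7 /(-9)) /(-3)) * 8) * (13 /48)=622819 /162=3844.56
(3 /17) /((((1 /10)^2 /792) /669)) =158954400 /17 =9350258.82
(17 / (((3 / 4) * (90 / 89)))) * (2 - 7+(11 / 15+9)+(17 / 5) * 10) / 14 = 125579 / 2025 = 62.01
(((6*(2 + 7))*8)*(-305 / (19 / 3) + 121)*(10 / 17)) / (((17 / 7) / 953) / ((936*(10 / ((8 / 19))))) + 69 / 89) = 4153236346022400 / 173951620811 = 23875.81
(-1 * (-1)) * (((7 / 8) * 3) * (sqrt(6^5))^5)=5714053632 * sqrt(6)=13996515761.30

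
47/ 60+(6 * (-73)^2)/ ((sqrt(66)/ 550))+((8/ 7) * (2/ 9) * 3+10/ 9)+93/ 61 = 321347/ 76860+266450 * sqrt(66) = 2164654.21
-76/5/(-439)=76/2195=0.03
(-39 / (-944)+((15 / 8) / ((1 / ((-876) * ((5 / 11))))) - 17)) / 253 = -7928699 / 2627152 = -3.02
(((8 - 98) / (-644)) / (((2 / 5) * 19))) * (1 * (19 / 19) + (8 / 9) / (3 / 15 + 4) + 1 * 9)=24125 / 128478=0.19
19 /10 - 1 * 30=-28.10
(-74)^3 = -405224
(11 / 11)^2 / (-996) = -1 / 996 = -0.00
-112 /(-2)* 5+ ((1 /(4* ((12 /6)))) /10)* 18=11209 /40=280.22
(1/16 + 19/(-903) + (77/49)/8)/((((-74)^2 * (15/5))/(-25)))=-12275/33907392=-0.00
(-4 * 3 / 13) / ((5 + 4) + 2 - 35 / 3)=18 / 13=1.38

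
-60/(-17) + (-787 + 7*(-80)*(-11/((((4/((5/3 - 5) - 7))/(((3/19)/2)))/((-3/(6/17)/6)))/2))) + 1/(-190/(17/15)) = 134501311/48450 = 2776.08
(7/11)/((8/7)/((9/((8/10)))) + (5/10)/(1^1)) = 4410/4169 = 1.06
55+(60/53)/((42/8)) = 20485/371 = 55.22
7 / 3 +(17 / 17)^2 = 10 / 3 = 3.33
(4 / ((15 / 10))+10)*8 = 304 / 3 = 101.33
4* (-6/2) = -12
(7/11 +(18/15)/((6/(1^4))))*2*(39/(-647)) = -3588/35585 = -0.10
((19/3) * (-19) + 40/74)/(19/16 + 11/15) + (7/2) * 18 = 10831/17057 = 0.63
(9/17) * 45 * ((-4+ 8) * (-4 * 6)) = -38880/17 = -2287.06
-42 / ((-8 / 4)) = 21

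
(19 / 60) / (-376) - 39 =-879859 / 22560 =-39.00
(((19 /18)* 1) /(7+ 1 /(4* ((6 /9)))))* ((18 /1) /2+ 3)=304 /177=1.72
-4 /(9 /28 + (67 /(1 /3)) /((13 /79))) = -1456 /444729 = -0.00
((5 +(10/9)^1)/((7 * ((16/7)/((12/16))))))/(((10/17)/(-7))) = -1309/384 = -3.41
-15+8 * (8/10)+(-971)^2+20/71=334705602/355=942832.68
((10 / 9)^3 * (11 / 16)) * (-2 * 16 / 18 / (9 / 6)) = -22000 / 19683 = -1.12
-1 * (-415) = 415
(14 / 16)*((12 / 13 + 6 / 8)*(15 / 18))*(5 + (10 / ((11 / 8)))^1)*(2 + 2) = 59.89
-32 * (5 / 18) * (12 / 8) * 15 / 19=-200 / 19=-10.53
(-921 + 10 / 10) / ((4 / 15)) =-3450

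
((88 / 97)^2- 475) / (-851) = 4461531 / 8007059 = 0.56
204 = 204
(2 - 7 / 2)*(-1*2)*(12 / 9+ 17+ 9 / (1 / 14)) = 433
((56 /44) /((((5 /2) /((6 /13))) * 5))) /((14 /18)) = 216 /3575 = 0.06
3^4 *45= 3645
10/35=2/7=0.29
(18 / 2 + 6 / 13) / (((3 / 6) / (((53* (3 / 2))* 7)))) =136899 / 13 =10530.69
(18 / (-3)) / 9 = -2 / 3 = -0.67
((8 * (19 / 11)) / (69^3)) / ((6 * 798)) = 2 / 227656737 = 0.00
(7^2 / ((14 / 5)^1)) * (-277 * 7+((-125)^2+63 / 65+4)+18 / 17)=105907837 / 442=239610.49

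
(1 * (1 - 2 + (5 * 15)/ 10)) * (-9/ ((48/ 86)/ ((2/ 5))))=-1677/ 40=-41.92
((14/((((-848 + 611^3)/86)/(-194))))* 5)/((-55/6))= 66736/119480053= 0.00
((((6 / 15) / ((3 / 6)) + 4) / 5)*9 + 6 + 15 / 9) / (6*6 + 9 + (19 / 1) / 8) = 9784 / 28425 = 0.34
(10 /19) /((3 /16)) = 160 /57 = 2.81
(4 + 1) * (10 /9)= 5.56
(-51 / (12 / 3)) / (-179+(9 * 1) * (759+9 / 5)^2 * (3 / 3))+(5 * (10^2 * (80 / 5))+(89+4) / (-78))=54167301672747 / 6771921988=7998.81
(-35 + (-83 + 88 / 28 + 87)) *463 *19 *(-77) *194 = 3660695610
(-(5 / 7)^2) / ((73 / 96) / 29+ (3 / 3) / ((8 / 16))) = -0.25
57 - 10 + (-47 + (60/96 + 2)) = 21/8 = 2.62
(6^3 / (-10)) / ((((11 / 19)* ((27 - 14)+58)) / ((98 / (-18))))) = 11172 / 3905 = 2.86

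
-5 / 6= -0.83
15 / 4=3.75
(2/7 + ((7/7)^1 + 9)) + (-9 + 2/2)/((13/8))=488/91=5.36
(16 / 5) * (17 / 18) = 136 / 45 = 3.02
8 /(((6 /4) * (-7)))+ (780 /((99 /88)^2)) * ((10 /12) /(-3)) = -292496 /1701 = -171.96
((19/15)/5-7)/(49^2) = -506/180075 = -0.00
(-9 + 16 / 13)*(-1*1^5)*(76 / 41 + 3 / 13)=112211 / 6929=16.19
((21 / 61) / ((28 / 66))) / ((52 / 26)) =99 / 244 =0.41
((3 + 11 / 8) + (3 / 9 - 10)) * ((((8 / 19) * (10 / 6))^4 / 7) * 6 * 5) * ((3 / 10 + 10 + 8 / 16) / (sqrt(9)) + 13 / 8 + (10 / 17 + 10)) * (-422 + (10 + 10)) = 14639564320000 / 418721373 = 34962.54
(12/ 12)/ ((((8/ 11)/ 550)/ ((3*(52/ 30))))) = 7865/ 2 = 3932.50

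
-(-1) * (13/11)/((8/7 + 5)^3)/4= 4459/3498308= 0.00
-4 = -4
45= 45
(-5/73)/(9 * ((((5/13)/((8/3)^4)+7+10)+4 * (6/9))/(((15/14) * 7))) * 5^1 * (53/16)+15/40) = -425984/2434267271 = -0.00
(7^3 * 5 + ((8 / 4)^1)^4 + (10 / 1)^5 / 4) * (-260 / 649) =-6950060 / 649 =-10708.88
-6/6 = -1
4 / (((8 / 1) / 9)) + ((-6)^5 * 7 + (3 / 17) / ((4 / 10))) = -925260 / 17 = -54427.06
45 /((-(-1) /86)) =3870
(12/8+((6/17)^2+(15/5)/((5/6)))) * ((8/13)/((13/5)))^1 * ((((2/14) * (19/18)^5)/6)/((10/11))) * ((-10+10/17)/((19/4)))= -4122835156/49028207553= -0.08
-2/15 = -0.13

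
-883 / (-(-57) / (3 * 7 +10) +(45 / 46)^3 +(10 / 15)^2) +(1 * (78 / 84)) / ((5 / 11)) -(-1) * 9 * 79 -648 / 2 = 114.76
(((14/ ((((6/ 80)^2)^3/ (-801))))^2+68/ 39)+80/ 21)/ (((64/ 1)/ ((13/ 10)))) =592566890266624000000828873/ 7348320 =80639777563664075598.34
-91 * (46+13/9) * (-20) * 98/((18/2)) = 940243.46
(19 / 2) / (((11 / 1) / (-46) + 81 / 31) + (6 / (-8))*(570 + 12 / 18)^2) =-40641 / 1044871381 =-0.00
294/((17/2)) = 588/17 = 34.59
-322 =-322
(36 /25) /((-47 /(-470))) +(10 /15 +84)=1486 /15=99.07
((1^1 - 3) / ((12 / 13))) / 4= -13 / 24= -0.54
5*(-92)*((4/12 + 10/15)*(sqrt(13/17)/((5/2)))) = -184*sqrt(221)/17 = -160.90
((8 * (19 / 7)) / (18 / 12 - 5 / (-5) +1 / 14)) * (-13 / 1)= -988 / 9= -109.78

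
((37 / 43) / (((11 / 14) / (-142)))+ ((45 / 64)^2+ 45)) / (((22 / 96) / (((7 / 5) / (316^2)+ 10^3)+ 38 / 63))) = -6708417797996762471 / 13965524643840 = -480355.59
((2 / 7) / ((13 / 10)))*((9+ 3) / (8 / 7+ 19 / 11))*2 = 5280 / 2873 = 1.84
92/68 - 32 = -521/17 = -30.65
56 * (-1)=-56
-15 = -15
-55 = -55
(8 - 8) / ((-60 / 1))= 0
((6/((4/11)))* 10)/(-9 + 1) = -165/8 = -20.62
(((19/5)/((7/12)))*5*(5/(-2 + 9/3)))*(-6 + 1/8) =-956.79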